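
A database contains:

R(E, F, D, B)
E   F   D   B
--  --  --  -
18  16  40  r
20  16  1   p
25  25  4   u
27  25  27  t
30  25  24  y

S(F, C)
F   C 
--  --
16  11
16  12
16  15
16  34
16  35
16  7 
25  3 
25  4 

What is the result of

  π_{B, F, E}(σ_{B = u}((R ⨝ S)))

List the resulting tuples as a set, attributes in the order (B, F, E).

{(u, 25, 25)}

R ⋈ S (natural join on F): {(18, 16, 40, r, 11), (18, 16, 40, r, 12), (18, 16, 40, r, 15), (18, 16, 40, r, 34), (18, 16, 40, r, 35), (18, 16, 40, r, 7), (20, 16, 1, p, 11), (20, 16, 1, p, 12), (20, 16, 1, p, 15), (20, 16, 1, p, 34), (20, 16, 1, p, 35), (20, 16, 1, p, 7), (25, 25, 4, u, 3), (25, 25, 4, u, 4), (27, 25, 27, t, 3), (27, 25, 27, t, 4), (30, 25, 24, y, 3), (30, 25, 24, y, 4)}
Selection B = u: {(25, 25, 4, u, 3), (25, 25, 4, u, 4)}
π[B, F, E]: project onto (B, F, E) (1 duplicate(s) eliminated) → {(u, 25, 25)}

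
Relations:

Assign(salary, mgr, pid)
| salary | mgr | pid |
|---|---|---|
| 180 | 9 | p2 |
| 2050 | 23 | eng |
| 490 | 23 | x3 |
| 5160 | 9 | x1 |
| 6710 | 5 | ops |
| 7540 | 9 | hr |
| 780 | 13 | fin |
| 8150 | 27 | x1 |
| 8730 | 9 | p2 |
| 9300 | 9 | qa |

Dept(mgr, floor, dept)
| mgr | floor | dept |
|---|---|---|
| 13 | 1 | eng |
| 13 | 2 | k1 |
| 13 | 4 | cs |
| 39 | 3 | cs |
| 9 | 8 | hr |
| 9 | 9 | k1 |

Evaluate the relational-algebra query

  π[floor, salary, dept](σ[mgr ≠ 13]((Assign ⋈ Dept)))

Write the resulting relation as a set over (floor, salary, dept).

Natural join on mgr: {(180, 9, p2, 8, hr), (180, 9, p2, 9, k1), (5160, 9, x1, 8, hr), (5160, 9, x1, 9, k1), (7540, 9, hr, 8, hr), (7540, 9, hr, 9, k1), (780, 13, fin, 1, eng), (780, 13, fin, 2, k1), (780, 13, fin, 4, cs), (8730, 9, p2, 8, hr), (8730, 9, p2, 9, k1), (9300, 9, qa, 8, hr), (9300, 9, qa, 9, k1)}
σ[mgr ≠ 13]: keep tuples satisfying mgr ≠ 13 → {(180, 9, p2, 8, hr), (180, 9, p2, 9, k1), (5160, 9, x1, 8, hr), (5160, 9, x1, 9, k1), (7540, 9, hr, 8, hr), (7540, 9, hr, 9, k1), (8730, 9, p2, 8, hr), (8730, 9, p2, 9, k1), (9300, 9, qa, 8, hr), (9300, 9, qa, 9, k1)}
π[floor, salary, dept]: project onto (floor, salary, dept) → {(8, 180, hr), (8, 5160, hr), (8, 7540, hr), (8, 8730, hr), (8, 9300, hr), (9, 180, k1), (9, 5160, k1), (9, 7540, k1), (9, 8730, k1), (9, 9300, k1)}

{(8, 180, hr), (8, 5160, hr), (8, 7540, hr), (8, 8730, hr), (8, 9300, hr), (9, 180, k1), (9, 5160, k1), (9, 7540, k1), (9, 8730, k1), (9, 9300, k1)}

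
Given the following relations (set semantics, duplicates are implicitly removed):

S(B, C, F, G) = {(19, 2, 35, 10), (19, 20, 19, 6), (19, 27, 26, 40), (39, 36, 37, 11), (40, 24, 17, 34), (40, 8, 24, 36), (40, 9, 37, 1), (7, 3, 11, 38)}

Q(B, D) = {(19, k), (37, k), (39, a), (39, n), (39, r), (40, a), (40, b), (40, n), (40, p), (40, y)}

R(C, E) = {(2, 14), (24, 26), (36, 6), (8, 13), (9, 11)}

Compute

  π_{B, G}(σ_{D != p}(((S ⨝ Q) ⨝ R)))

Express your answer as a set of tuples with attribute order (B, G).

Natural join on B: {(19, 2, 35, 10, k), (19, 20, 19, 6, k), (19, 27, 26, 40, k), (39, 36, 37, 11, a), (39, 36, 37, 11, n), (39, 36, 37, 11, r), (40, 24, 17, 34, a), (40, 24, 17, 34, b), (40, 24, 17, 34, n), (40, 24, 17, 34, p), (40, 24, 17, 34, y), (40, 8, 24, 36, a), (40, 8, 24, 36, b), (40, 8, 24, 36, n), (40, 8, 24, 36, p), (40, 8, 24, 36, y), (40, 9, 37, 1, a), (40, 9, 37, 1, b), (40, 9, 37, 1, n), (40, 9, 37, 1, p), (40, 9, 37, 1, y)}
Natural join on C: {(19, 2, 35, 10, k, 14), (39, 36, 37, 11, a, 6), (39, 36, 37, 11, n, 6), (39, 36, 37, 11, r, 6), (40, 24, 17, 34, a, 26), (40, 24, 17, 34, b, 26), (40, 24, 17, 34, n, 26), (40, 24, 17, 34, p, 26), (40, 24, 17, 34, y, 26), (40, 8, 24, 36, a, 13), (40, 8, 24, 36, b, 13), (40, 8, 24, 36, n, 13), (40, 8, 24, 36, p, 13), (40, 8, 24, 36, y, 13), (40, 9, 37, 1, a, 11), (40, 9, 37, 1, b, 11), (40, 9, 37, 1, n, 11), (40, 9, 37, 1, p, 11), (40, 9, 37, 1, y, 11)}
Selection D != p: {(19, 2, 35, 10, k, 14), (39, 36, 37, 11, a, 6), (39, 36, 37, 11, n, 6), (39, 36, 37, 11, r, 6), (40, 24, 17, 34, a, 26), (40, 24, 17, 34, b, 26), (40, 24, 17, 34, n, 26), (40, 24, 17, 34, y, 26), (40, 8, 24, 36, a, 13), (40, 8, 24, 36, b, 13), (40, 8, 24, 36, n, 13), (40, 8, 24, 36, y, 13), (40, 9, 37, 1, a, 11), (40, 9, 37, 1, b, 11), (40, 9, 37, 1, n, 11), (40, 9, 37, 1, y, 11)}
π_{B, G} gives {(19, 10), (39, 11), (40, 1), (40, 34), (40, 36)} (11 duplicate(s) eliminated).

{(19, 10), (39, 11), (40, 1), (40, 34), (40, 36)}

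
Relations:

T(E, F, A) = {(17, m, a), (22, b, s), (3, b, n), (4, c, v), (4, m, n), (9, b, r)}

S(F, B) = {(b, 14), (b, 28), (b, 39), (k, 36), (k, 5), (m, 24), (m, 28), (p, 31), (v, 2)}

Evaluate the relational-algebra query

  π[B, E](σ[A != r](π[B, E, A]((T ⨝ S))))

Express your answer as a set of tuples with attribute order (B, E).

Natural join on F: {(17, m, a, 24), (17, m, a, 28), (22, b, s, 14), (22, b, s, 28), (22, b, s, 39), (3, b, n, 14), (3, b, n, 28), (3, b, n, 39), (4, m, n, 24), (4, m, n, 28), (9, b, r, 14), (9, b, r, 28), (9, b, r, 39)}
π[B, E, A]: project onto (B, E, A) → {(14, 22, s), (14, 3, n), (14, 9, r), (24, 17, a), (24, 4, n), (28, 17, a), (28, 22, s), (28, 3, n), (28, 4, n), (28, 9, r), (39, 22, s), (39, 3, n), (39, 9, r)}
Filtering on A != r leaves {(14, 22, s), (14, 3, n), (24, 17, a), (24, 4, n), (28, 17, a), (28, 22, s), (28, 3, n), (28, 4, n), (39, 22, s), (39, 3, n)}.
π[B, E]: project onto (B, E) → {(14, 22), (14, 3), (24, 17), (24, 4), (28, 17), (28, 22), (28, 3), (28, 4), (39, 22), (39, 3)}

{(14, 22), (14, 3), (24, 17), (24, 4), (28, 17), (28, 22), (28, 3), (28, 4), (39, 22), (39, 3)}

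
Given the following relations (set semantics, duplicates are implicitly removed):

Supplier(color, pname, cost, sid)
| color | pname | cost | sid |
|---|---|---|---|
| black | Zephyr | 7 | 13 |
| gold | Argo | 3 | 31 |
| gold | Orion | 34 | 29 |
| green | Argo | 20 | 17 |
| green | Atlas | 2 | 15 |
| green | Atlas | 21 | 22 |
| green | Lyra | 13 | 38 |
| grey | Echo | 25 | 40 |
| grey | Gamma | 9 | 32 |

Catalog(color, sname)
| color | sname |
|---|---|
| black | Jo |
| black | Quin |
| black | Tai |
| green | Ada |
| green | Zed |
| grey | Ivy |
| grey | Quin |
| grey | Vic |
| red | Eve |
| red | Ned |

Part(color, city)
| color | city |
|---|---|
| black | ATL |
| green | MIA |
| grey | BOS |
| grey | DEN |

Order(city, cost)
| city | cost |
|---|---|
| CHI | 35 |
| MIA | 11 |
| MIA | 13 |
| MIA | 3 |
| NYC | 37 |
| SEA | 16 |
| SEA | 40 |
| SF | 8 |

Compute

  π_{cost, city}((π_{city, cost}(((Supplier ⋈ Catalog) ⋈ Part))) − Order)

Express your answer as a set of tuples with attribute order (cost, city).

{(2, MIA), (20, MIA), (21, MIA), (25, BOS), (25, DEN), (7, ATL), (9, BOS), (9, DEN)}

Natural join on color: {(black, Zephyr, 7, 13, Jo), (black, Zephyr, 7, 13, Quin), (black, Zephyr, 7, 13, Tai), (green, Argo, 20, 17, Ada), (green, Argo, 20, 17, Zed), (green, Atlas, 2, 15, Ada), (green, Atlas, 2, 15, Zed), (green, Atlas, 21, 22, Ada), (green, Atlas, 21, 22, Zed), (green, Lyra, 13, 38, Ada), (green, Lyra, 13, 38, Zed), (grey, Echo, 25, 40, Ivy), (grey, Echo, 25, 40, Quin), (grey, Echo, 25, 40, Vic), (grey, Gamma, 9, 32, Ivy), (grey, Gamma, 9, 32, Quin), (grey, Gamma, 9, 32, Vic)}
Natural join on color: {(black, Zephyr, 7, 13, Jo, ATL), (black, Zephyr, 7, 13, Quin, ATL), (black, Zephyr, 7, 13, Tai, ATL), (green, Argo, 20, 17, Ada, MIA), (green, Argo, 20, 17, Zed, MIA), (green, Atlas, 2, 15, Ada, MIA), (green, Atlas, 2, 15, Zed, MIA), (green, Atlas, 21, 22, Ada, MIA), (green, Atlas, 21, 22, Zed, MIA), (green, Lyra, 13, 38, Ada, MIA), (green, Lyra, 13, 38, Zed, MIA), (grey, Echo, 25, 40, Ivy, BOS), (grey, Echo, 25, 40, Ivy, DEN), (grey, Echo, 25, 40, Quin, BOS), (grey, Echo, 25, 40, Quin, DEN), (grey, Echo, 25, 40, Vic, BOS), (grey, Echo, 25, 40, Vic, DEN), (grey, Gamma, 9, 32, Ivy, BOS), (grey, Gamma, 9, 32, Ivy, DEN), (grey, Gamma, 9, 32, Quin, BOS), (grey, Gamma, 9, 32, Quin, DEN), (grey, Gamma, 9, 32, Vic, BOS), (grey, Gamma, 9, 32, Vic, DEN)}
π_{city, cost} gives {(ATL, 7), (BOS, 25), (BOS, 9), (DEN, 25), (DEN, 9), (MIA, 13), (MIA, 2), (MIA, 20), (MIA, 21)} (14 duplicate(s) eliminated).
Set difference of the two operands is {(ATL, 7), (BOS, 25), (BOS, 9), (DEN, 25), (DEN, 9), (MIA, 2), (MIA, 20), (MIA, 21)}.
π_{cost, city} gives {(2, MIA), (20, MIA), (21, MIA), (25, BOS), (25, DEN), (7, ATL), (9, BOS), (9, DEN)}.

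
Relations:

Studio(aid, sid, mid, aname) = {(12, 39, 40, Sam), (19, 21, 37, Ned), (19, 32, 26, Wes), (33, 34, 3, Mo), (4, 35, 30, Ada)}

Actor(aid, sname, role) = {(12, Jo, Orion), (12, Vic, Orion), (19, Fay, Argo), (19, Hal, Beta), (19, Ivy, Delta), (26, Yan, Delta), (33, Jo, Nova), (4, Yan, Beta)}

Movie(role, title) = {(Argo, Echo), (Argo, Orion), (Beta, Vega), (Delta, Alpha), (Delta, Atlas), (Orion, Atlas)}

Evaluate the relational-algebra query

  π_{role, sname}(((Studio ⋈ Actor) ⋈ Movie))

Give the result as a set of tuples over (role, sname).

Studio ⋈ Actor (natural join on aid): {(12, 39, 40, Sam, Jo, Orion), (12, 39, 40, Sam, Vic, Orion), (19, 21, 37, Ned, Fay, Argo), (19, 21, 37, Ned, Hal, Beta), (19, 21, 37, Ned, Ivy, Delta), (19, 32, 26, Wes, Fay, Argo), (19, 32, 26, Wes, Hal, Beta), (19, 32, 26, Wes, Ivy, Delta), (33, 34, 3, Mo, Jo, Nova), (4, 35, 30, Ada, Yan, Beta)}
(Studio ⋈ Actor) ⋈ Movie (natural join on role): {(12, 39, 40, Sam, Jo, Orion, Atlas), (12, 39, 40, Sam, Vic, Orion, Atlas), (19, 21, 37, Ned, Fay, Argo, Echo), (19, 21, 37, Ned, Fay, Argo, Orion), (19, 21, 37, Ned, Hal, Beta, Vega), (19, 21, 37, Ned, Ivy, Delta, Alpha), (19, 21, 37, Ned, Ivy, Delta, Atlas), (19, 32, 26, Wes, Fay, Argo, Echo), (19, 32, 26, Wes, Fay, Argo, Orion), (19, 32, 26, Wes, Hal, Beta, Vega), (19, 32, 26, Wes, Ivy, Delta, Alpha), (19, 32, 26, Wes, Ivy, Delta, Atlas), (4, 35, 30, Ada, Yan, Beta, Vega)}
Keep only column(s) role, sname (7 duplicate(s) eliminated): {(Argo, Fay), (Beta, Hal), (Beta, Yan), (Delta, Ivy), (Orion, Jo), (Orion, Vic)}

{(Argo, Fay), (Beta, Hal), (Beta, Yan), (Delta, Ivy), (Orion, Jo), (Orion, Vic)}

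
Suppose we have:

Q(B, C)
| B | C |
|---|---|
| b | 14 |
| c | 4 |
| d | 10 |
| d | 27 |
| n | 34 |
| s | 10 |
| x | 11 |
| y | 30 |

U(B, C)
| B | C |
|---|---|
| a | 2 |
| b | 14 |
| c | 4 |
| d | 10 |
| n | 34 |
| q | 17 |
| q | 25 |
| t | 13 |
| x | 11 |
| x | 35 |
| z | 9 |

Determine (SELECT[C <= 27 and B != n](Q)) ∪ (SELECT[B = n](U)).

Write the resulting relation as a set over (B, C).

{(b, 14), (c, 4), (d, 10), (d, 27), (n, 34), (s, 10), (x, 11)}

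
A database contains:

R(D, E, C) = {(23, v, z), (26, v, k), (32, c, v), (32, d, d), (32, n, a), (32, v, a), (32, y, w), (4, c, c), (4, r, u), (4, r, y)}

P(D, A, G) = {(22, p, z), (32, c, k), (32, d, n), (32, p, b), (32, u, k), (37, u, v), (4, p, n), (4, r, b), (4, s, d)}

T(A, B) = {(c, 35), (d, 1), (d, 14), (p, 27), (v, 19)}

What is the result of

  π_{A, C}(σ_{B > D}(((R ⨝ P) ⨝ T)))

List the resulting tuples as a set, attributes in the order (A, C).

{(c, a), (c, d), (c, v), (c, w), (p, c), (p, u), (p, y)}

Joining R and P on D yields {(32, c, v, c, k), (32, c, v, d, n), (32, c, v, p, b), (32, c, v, u, k), (32, d, d, c, k), (32, d, d, d, n), (32, d, d, p, b), (32, d, d, u, k), (32, n, a, c, k), (32, n, a, d, n), (32, n, a, p, b), (32, n, a, u, k), (32, v, a, c, k), (32, v, a, d, n), (32, v, a, p, b), (32, v, a, u, k), (32, y, w, c, k), (32, y, w, d, n), (32, y, w, p, b), (32, y, w, u, k), (4, c, c, p, n), (4, c, c, r, b), (4, c, c, s, d), (4, r, u, p, n), (4, r, u, r, b), (4, r, u, s, d), (4, r, y, p, n), (4, r, y, r, b), (4, r, y, s, d)}.
Joining (R ⨝ P) and T on A yields {(32, c, v, c, k, 35), (32, c, v, d, n, 1), (32, c, v, d, n, 14), (32, c, v, p, b, 27), (32, d, d, c, k, 35), (32, d, d, d, n, 1), (32, d, d, d, n, 14), (32, d, d, p, b, 27), (32, n, a, c, k, 35), (32, n, a, d, n, 1), (32, n, a, d, n, 14), (32, n, a, p, b, 27), (32, v, a, c, k, 35), (32, v, a, d, n, 1), (32, v, a, d, n, 14), (32, v, a, p, b, 27), (32, y, w, c, k, 35), (32, y, w, d, n, 1), (32, y, w, d, n, 14), (32, y, w, p, b, 27), (4, c, c, p, n, 27), (4, r, u, p, n, 27), (4, r, y, p, n, 27)}.
Selection B > D: {(32, c, v, c, k, 35), (32, d, d, c, k, 35), (32, n, a, c, k, 35), (32, v, a, c, k, 35), (32, y, w, c, k, 35), (4, c, c, p, n, 27), (4, r, u, p, n, 27), (4, r, y, p, n, 27)}
π[A, C]: project onto (A, C) (1 duplicate(s) eliminated) → {(c, a), (c, d), (c, v), (c, w), (p, c), (p, u), (p, y)}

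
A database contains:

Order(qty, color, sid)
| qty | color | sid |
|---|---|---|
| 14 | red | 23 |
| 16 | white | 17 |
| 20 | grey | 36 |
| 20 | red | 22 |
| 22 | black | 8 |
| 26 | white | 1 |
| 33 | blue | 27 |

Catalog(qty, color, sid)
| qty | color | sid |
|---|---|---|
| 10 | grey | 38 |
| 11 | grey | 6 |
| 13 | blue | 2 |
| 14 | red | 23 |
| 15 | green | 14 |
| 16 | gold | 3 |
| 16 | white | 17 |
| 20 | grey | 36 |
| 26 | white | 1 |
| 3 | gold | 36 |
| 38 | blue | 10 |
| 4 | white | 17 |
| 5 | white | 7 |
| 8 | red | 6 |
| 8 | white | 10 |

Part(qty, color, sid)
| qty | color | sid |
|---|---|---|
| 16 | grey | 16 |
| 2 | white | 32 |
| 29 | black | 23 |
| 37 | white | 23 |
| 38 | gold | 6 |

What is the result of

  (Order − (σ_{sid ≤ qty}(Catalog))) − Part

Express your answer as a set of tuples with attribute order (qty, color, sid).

{(14, red, 23), (16, white, 17), (20, grey, 36), (20, red, 22), (22, black, 8), (33, blue, 27)}

σ[sid ≤ qty]: keep tuples satisfying sid ≤ qty → {(11, grey, 6), (13, blue, 2), (15, green, 14), (16, gold, 3), (26, white, 1), (38, blue, 10), (8, red, 6)}
Taking the difference: {(14, red, 23), (16, white, 17), (20, grey, 36), (20, red, 22), (22, black, 8), (33, blue, 27)}
Taking the difference: {(14, red, 23), (16, white, 17), (20, grey, 36), (20, red, 22), (22, black, 8), (33, blue, 27)}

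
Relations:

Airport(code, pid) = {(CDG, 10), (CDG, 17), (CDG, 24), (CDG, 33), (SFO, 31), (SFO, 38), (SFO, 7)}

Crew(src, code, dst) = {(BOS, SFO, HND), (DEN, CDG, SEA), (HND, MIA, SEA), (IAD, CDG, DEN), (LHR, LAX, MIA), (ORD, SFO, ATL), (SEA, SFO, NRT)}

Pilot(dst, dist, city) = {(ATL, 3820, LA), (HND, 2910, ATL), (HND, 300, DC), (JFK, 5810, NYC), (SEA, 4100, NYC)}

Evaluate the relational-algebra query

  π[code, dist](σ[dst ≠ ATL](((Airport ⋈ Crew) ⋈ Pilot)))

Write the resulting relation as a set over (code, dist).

{(CDG, 4100), (SFO, 2910), (SFO, 300)}

Natural join on code: {(CDG, 10, DEN, SEA), (CDG, 10, IAD, DEN), (CDG, 17, DEN, SEA), (CDG, 17, IAD, DEN), (CDG, 24, DEN, SEA), (CDG, 24, IAD, DEN), (CDG, 33, DEN, SEA), (CDG, 33, IAD, DEN), (SFO, 31, BOS, HND), (SFO, 31, ORD, ATL), (SFO, 31, SEA, NRT), (SFO, 38, BOS, HND), (SFO, 38, ORD, ATL), (SFO, 38, SEA, NRT), (SFO, 7, BOS, HND), (SFO, 7, ORD, ATL), (SFO, 7, SEA, NRT)}
Natural join on dst: {(CDG, 10, DEN, SEA, 4100, NYC), (CDG, 17, DEN, SEA, 4100, NYC), (CDG, 24, DEN, SEA, 4100, NYC), (CDG, 33, DEN, SEA, 4100, NYC), (SFO, 31, BOS, HND, 2910, ATL), (SFO, 31, BOS, HND, 300, DC), (SFO, 31, ORD, ATL, 3820, LA), (SFO, 38, BOS, HND, 2910, ATL), (SFO, 38, BOS, HND, 300, DC), (SFO, 38, ORD, ATL, 3820, LA), (SFO, 7, BOS, HND, 2910, ATL), (SFO, 7, BOS, HND, 300, DC), (SFO, 7, ORD, ATL, 3820, LA)}
σ[dst ≠ ATL]: keep tuples satisfying dst ≠ ATL → {(CDG, 10, DEN, SEA, 4100, NYC), (CDG, 17, DEN, SEA, 4100, NYC), (CDG, 24, DEN, SEA, 4100, NYC), (CDG, 33, DEN, SEA, 4100, NYC), (SFO, 31, BOS, HND, 2910, ATL), (SFO, 31, BOS, HND, 300, DC), (SFO, 38, BOS, HND, 2910, ATL), (SFO, 38, BOS, HND, 300, DC), (SFO, 7, BOS, HND, 2910, ATL), (SFO, 7, BOS, HND, 300, DC)}
Projecting to code, dist (7 duplicate(s) eliminated): {(CDG, 4100), (SFO, 2910), (SFO, 300)}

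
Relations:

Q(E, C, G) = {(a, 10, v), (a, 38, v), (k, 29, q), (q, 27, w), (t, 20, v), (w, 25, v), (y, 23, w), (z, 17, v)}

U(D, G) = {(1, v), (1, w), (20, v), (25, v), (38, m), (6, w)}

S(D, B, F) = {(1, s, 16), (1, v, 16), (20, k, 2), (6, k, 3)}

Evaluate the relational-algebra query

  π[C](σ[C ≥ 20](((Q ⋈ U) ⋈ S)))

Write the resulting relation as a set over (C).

Joining Q and U on G yields {(a, 10, v, 1), (a, 10, v, 20), (a, 10, v, 25), (a, 38, v, 1), (a, 38, v, 20), (a, 38, v, 25), (q, 27, w, 1), (q, 27, w, 6), (t, 20, v, 1), (t, 20, v, 20), (t, 20, v, 25), (w, 25, v, 1), (w, 25, v, 20), (w, 25, v, 25), (y, 23, w, 1), (y, 23, w, 6), (z, 17, v, 1), (z, 17, v, 20), (z, 17, v, 25)}.
Joining (Q ⋈ U) and S on D yields {(a, 10, v, 1, s, 16), (a, 10, v, 1, v, 16), (a, 10, v, 20, k, 2), (a, 38, v, 1, s, 16), (a, 38, v, 1, v, 16), (a, 38, v, 20, k, 2), (q, 27, w, 1, s, 16), (q, 27, w, 1, v, 16), (q, 27, w, 6, k, 3), (t, 20, v, 1, s, 16), (t, 20, v, 1, v, 16), (t, 20, v, 20, k, 2), (w, 25, v, 1, s, 16), (w, 25, v, 1, v, 16), (w, 25, v, 20, k, 2), (y, 23, w, 1, s, 16), (y, 23, w, 1, v, 16), (y, 23, w, 6, k, 3), (z, 17, v, 1, s, 16), (z, 17, v, 1, v, 16), (z, 17, v, 20, k, 2)}.
Apply σ_{C ≥ 20}; surviving tuples: {(a, 38, v, 1, s, 16), (a, 38, v, 1, v, 16), (a, 38, v, 20, k, 2), (q, 27, w, 1, s, 16), (q, 27, w, 1, v, 16), (q, 27, w, 6, k, 3), (t, 20, v, 1, s, 16), (t, 20, v, 1, v, 16), (t, 20, v, 20, k, 2), (w, 25, v, 1, s, 16), (w, 25, v, 1, v, 16), (w, 25, v, 20, k, 2), (y, 23, w, 1, s, 16), (y, 23, w, 1, v, 16), (y, 23, w, 6, k, 3)}
Keep only column(s) C (10 duplicate(s) eliminated): {20, 23, 25, 27, 38}

{20, 23, 25, 27, 38}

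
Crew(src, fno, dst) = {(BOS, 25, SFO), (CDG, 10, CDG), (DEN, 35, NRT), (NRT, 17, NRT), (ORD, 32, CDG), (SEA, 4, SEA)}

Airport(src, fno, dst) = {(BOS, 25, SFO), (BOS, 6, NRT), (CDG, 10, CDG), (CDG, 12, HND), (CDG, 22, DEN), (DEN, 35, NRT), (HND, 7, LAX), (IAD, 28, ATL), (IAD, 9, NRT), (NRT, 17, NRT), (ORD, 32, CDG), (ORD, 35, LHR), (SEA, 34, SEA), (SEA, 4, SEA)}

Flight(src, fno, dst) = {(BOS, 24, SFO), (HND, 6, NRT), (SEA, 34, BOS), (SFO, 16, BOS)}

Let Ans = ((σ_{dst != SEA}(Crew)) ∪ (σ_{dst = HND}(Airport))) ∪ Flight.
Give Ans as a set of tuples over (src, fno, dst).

{(BOS, 24, SFO), (BOS, 25, SFO), (CDG, 10, CDG), (CDG, 12, HND), (DEN, 35, NRT), (HND, 6, NRT), (NRT, 17, NRT), (ORD, 32, CDG), (SEA, 34, BOS), (SFO, 16, BOS)}

Apply σ_{dst != SEA}; surviving tuples: {(BOS, 25, SFO), (CDG, 10, CDG), (DEN, 35, NRT), (NRT, 17, NRT), (ORD, 32, CDG)}
Apply σ_{dst = HND}; surviving tuples: {(CDG, 12, HND)}
Union: {(BOS, 25, SFO), (CDG, 10, CDG), (DEN, 35, NRT), (NRT, 17, NRT), (ORD, 32, CDG)} with {(CDG, 12, HND)} → {(BOS, 25, SFO), (CDG, 10, CDG), (CDG, 12, HND), (DEN, 35, NRT), (NRT, 17, NRT), (ORD, 32, CDG)}
Union: {(BOS, 25, SFO), (CDG, 10, CDG), (CDG, 12, HND), (DEN, 35, NRT), (NRT, 17, NRT), (ORD, 32, CDG)} with {(BOS, 24, SFO), (HND, 6, NRT), (SEA, 34, BOS), (SFO, 16, BOS)} → {(BOS, 24, SFO), (BOS, 25, SFO), (CDG, 10, CDG), (CDG, 12, HND), (DEN, 35, NRT), (HND, 6, NRT), (NRT, 17, NRT), (ORD, 32, CDG), (SEA, 34, BOS), (SFO, 16, BOS)}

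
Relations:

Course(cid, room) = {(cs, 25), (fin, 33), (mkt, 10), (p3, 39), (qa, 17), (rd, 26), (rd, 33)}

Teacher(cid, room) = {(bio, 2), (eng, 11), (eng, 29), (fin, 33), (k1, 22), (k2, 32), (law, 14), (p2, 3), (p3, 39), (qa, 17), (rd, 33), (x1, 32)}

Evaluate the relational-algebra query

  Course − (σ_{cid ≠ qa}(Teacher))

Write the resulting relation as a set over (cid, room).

{(cs, 25), (mkt, 10), (qa, 17), (rd, 26)}

Apply σ_{cid ≠ qa}; surviving tuples: {(bio, 2), (eng, 11), (eng, 29), (fin, 33), (k1, 22), (k2, 32), (law, 14), (p2, 3), (p3, 39), (rd, 33), (x1, 32)}
Difference: {(cs, 25), (fin, 33), (mkt, 10), (p3, 39), (qa, 17), (rd, 26), (rd, 33)} with {(bio, 2), (eng, 11), (eng, 29), (fin, 33), (k1, 22), (k2, 32), (law, 14), (p2, 3), (p3, 39), (rd, 33), (x1, 32)} → {(cs, 25), (mkt, 10), (qa, 17), (rd, 26)}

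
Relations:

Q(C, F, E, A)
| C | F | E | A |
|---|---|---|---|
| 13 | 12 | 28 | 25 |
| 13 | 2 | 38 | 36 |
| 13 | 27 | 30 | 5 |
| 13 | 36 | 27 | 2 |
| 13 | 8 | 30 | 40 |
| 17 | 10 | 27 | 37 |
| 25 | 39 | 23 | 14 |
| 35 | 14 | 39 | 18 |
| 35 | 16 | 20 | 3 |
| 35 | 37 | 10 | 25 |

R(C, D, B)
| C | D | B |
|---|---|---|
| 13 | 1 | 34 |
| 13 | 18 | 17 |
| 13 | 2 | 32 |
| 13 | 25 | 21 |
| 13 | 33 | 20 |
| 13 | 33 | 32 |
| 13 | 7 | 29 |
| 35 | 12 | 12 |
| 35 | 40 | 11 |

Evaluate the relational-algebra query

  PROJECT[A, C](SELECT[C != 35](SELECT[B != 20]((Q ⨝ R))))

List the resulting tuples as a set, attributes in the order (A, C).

{(2, 13), (25, 13), (36, 13), (40, 13), (5, 13)}

Joining Q and R on C yields {(13, 12, 28, 25, 1, 34), (13, 12, 28, 25, 18, 17), (13, 12, 28, 25, 2, 32), (13, 12, 28, 25, 25, 21), (13, 12, 28, 25, 33, 20), (13, 12, 28, 25, 33, 32), (13, 12, 28, 25, 7, 29), (13, 2, 38, 36, 1, 34), (13, 2, 38, 36, 18, 17), (13, 2, 38, 36, 2, 32), (13, 2, 38, 36, 25, 21), (13, 2, 38, 36, 33, 20), (13, 2, 38, 36, 33, 32), (13, 2, 38, 36, 7, 29), (13, 27, 30, 5, 1, 34), (13, 27, 30, 5, 18, 17), (13, 27, 30, 5, 2, 32), (13, 27, 30, 5, 25, 21), (13, 27, 30, 5, 33, 20), (13, 27, 30, 5, 33, 32), (13, 27, 30, 5, 7, 29), (13, 36, 27, 2, 1, 34), (13, 36, 27, 2, 18, 17), (13, 36, 27, 2, 2, 32), (13, 36, 27, 2, 25, 21), (13, 36, 27, 2, 33, 20), (13, 36, 27, 2, 33, 32), (13, 36, 27, 2, 7, 29), (13, 8, 30, 40, 1, 34), (13, 8, 30, 40, 18, 17), (13, 8, 30, 40, 2, 32), (13, 8, 30, 40, 25, 21), (13, 8, 30, 40, 33, 20), (13, 8, 30, 40, 33, 32), (13, 8, 30, 40, 7, 29), (35, 14, 39, 18, 12, 12), (35, 14, 39, 18, 40, 11), (35, 16, 20, 3, 12, 12), (35, 16, 20, 3, 40, 11), (35, 37, 10, 25, 12, 12), (35, 37, 10, 25, 40, 11)}.
Selection B != 20: {(13, 12, 28, 25, 1, 34), (13, 12, 28, 25, 18, 17), (13, 12, 28, 25, 2, 32), (13, 12, 28, 25, 25, 21), (13, 12, 28, 25, 33, 32), (13, 12, 28, 25, 7, 29), (13, 2, 38, 36, 1, 34), (13, 2, 38, 36, 18, 17), (13, 2, 38, 36, 2, 32), (13, 2, 38, 36, 25, 21), (13, 2, 38, 36, 33, 32), (13, 2, 38, 36, 7, 29), (13, 27, 30, 5, 1, 34), (13, 27, 30, 5, 18, 17), (13, 27, 30, 5, 2, 32), (13, 27, 30, 5, 25, 21), (13, 27, 30, 5, 33, 32), (13, 27, 30, 5, 7, 29), (13, 36, 27, 2, 1, 34), (13, 36, 27, 2, 18, 17), (13, 36, 27, 2, 2, 32), (13, 36, 27, 2, 25, 21), (13, 36, 27, 2, 33, 32), (13, 36, 27, 2, 7, 29), (13, 8, 30, 40, 1, 34), (13, 8, 30, 40, 18, 17), (13, 8, 30, 40, 2, 32), (13, 8, 30, 40, 25, 21), (13, 8, 30, 40, 33, 32), (13, 8, 30, 40, 7, 29), (35, 14, 39, 18, 12, 12), (35, 14, 39, 18, 40, 11), (35, 16, 20, 3, 12, 12), (35, 16, 20, 3, 40, 11), (35, 37, 10, 25, 12, 12), (35, 37, 10, 25, 40, 11)}
Selection C != 35: {(13, 12, 28, 25, 1, 34), (13, 12, 28, 25, 18, 17), (13, 12, 28, 25, 2, 32), (13, 12, 28, 25, 25, 21), (13, 12, 28, 25, 33, 32), (13, 12, 28, 25, 7, 29), (13, 2, 38, 36, 1, 34), (13, 2, 38, 36, 18, 17), (13, 2, 38, 36, 2, 32), (13, 2, 38, 36, 25, 21), (13, 2, 38, 36, 33, 32), (13, 2, 38, 36, 7, 29), (13, 27, 30, 5, 1, 34), (13, 27, 30, 5, 18, 17), (13, 27, 30, 5, 2, 32), (13, 27, 30, 5, 25, 21), (13, 27, 30, 5, 33, 32), (13, 27, 30, 5, 7, 29), (13, 36, 27, 2, 1, 34), (13, 36, 27, 2, 18, 17), (13, 36, 27, 2, 2, 32), (13, 36, 27, 2, 25, 21), (13, 36, 27, 2, 33, 32), (13, 36, 27, 2, 7, 29), (13, 8, 30, 40, 1, 34), (13, 8, 30, 40, 18, 17), (13, 8, 30, 40, 2, 32), (13, 8, 30, 40, 25, 21), (13, 8, 30, 40, 33, 32), (13, 8, 30, 40, 7, 29)}
π_{A, C} gives {(2, 13), (25, 13), (36, 13), (40, 13), (5, 13)} (25 duplicate(s) eliminated).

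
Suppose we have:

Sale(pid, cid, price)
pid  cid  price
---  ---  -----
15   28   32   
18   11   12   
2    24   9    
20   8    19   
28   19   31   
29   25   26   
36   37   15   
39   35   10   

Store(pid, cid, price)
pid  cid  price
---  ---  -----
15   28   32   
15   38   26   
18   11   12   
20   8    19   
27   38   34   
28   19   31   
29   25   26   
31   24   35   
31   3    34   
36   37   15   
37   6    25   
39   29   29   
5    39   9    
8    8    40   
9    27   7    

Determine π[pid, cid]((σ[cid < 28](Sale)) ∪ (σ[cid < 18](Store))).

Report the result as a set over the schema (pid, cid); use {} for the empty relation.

σ[cid < 28]: keep tuples satisfying cid < 28 → {(18, 11, 12), (2, 24, 9), (20, 8, 19), (28, 19, 31), (29, 25, 26)}
σ[cid < 18]: keep tuples satisfying cid < 18 → {(18, 11, 12), (20, 8, 19), (31, 3, 34), (37, 6, 25), (8, 8, 40)}
Taking the union: {(18, 11, 12), (2, 24, 9), (20, 8, 19), (28, 19, 31), (29, 25, 26), (31, 3, 34), (37, 6, 25), (8, 8, 40)}
Projecting to pid, cid: {(18, 11), (2, 24), (20, 8), (28, 19), (29, 25), (31, 3), (37, 6), (8, 8)}

{(18, 11), (2, 24), (20, 8), (28, 19), (29, 25), (31, 3), (37, 6), (8, 8)}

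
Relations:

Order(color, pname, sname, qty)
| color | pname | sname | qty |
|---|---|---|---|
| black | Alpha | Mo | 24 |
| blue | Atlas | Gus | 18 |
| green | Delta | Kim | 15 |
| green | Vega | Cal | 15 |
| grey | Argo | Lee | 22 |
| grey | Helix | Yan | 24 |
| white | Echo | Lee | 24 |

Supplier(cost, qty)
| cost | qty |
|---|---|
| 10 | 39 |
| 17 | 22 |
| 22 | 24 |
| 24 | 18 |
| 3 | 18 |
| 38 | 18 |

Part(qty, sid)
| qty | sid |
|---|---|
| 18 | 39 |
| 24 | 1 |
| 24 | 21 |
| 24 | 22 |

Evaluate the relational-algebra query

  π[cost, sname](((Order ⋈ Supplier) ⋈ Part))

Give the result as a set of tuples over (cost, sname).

{(22, Lee), (22, Mo), (22, Yan), (24, Gus), (3, Gus), (38, Gus)}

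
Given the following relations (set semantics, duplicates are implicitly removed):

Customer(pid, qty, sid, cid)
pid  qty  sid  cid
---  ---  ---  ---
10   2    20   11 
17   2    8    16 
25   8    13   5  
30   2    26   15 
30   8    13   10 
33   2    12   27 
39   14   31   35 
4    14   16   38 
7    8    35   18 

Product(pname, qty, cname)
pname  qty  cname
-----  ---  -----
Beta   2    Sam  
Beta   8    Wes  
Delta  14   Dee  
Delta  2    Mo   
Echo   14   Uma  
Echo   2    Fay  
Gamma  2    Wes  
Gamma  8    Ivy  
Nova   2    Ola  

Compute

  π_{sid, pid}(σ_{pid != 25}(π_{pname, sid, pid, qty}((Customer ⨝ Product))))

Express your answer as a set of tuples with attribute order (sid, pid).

Natural join on qty: {(10, 2, 20, 11, Beta, Sam), (10, 2, 20, 11, Delta, Mo), (10, 2, 20, 11, Echo, Fay), (10, 2, 20, 11, Gamma, Wes), (10, 2, 20, 11, Nova, Ola), (17, 2, 8, 16, Beta, Sam), (17, 2, 8, 16, Delta, Mo), (17, 2, 8, 16, Echo, Fay), (17, 2, 8, 16, Gamma, Wes), (17, 2, 8, 16, Nova, Ola), (25, 8, 13, 5, Beta, Wes), (25, 8, 13, 5, Gamma, Ivy), (30, 2, 26, 15, Beta, Sam), (30, 2, 26, 15, Delta, Mo), (30, 2, 26, 15, Echo, Fay), (30, 2, 26, 15, Gamma, Wes), (30, 2, 26, 15, Nova, Ola), (30, 8, 13, 10, Beta, Wes), (30, 8, 13, 10, Gamma, Ivy), (33, 2, 12, 27, Beta, Sam), (33, 2, 12, 27, Delta, Mo), (33, 2, 12, 27, Echo, Fay), (33, 2, 12, 27, Gamma, Wes), (33, 2, 12, 27, Nova, Ola), (39, 14, 31, 35, Delta, Dee), (39, 14, 31, 35, Echo, Uma), (4, 14, 16, 38, Delta, Dee), (4, 14, 16, 38, Echo, Uma), (7, 8, 35, 18, Beta, Wes), (7, 8, 35, 18, Gamma, Ivy)}
Keep only column(s) pname, sid, pid, qty: {(Beta, 12, 33, 2), (Beta, 13, 25, 8), (Beta, 13, 30, 8), (Beta, 20, 10, 2), (Beta, 26, 30, 2), (Beta, 35, 7, 8), (Beta, 8, 17, 2), (Delta, 12, 33, 2), (Delta, 16, 4, 14), (Delta, 20, 10, 2), (Delta, 26, 30, 2), (Delta, 31, 39, 14), (Delta, 8, 17, 2), (Echo, 12, 33, 2), (Echo, 16, 4, 14), (Echo, 20, 10, 2), (Echo, 26, 30, 2), (Echo, 31, 39, 14), (Echo, 8, 17, 2), (Gamma, 12, 33, 2), (Gamma, 13, 25, 8), (Gamma, 13, 30, 8), (Gamma, 20, 10, 2), (Gamma, 26, 30, 2), (Gamma, 35, 7, 8), (Gamma, 8, 17, 2), (Nova, 12, 33, 2), (Nova, 20, 10, 2), (Nova, 26, 30, 2), (Nova, 8, 17, 2)}
Filtering on pid != 25 leaves {(Beta, 12, 33, 2), (Beta, 13, 30, 8), (Beta, 20, 10, 2), (Beta, 26, 30, 2), (Beta, 35, 7, 8), (Beta, 8, 17, 2), (Delta, 12, 33, 2), (Delta, 16, 4, 14), (Delta, 20, 10, 2), (Delta, 26, 30, 2), (Delta, 31, 39, 14), (Delta, 8, 17, 2), (Echo, 12, 33, 2), (Echo, 16, 4, 14), (Echo, 20, 10, 2), (Echo, 26, 30, 2), (Echo, 31, 39, 14), (Echo, 8, 17, 2), (Gamma, 12, 33, 2), (Gamma, 13, 30, 8), (Gamma, 20, 10, 2), (Gamma, 26, 30, 2), (Gamma, 35, 7, 8), (Gamma, 8, 17, 2), (Nova, 12, 33, 2), (Nova, 20, 10, 2), (Nova, 26, 30, 2), (Nova, 8, 17, 2)}.
Keep only column(s) sid, pid (20 duplicate(s) eliminated): {(12, 33), (13, 30), (16, 4), (20, 10), (26, 30), (31, 39), (35, 7), (8, 17)}

{(12, 33), (13, 30), (16, 4), (20, 10), (26, 30), (31, 39), (35, 7), (8, 17)}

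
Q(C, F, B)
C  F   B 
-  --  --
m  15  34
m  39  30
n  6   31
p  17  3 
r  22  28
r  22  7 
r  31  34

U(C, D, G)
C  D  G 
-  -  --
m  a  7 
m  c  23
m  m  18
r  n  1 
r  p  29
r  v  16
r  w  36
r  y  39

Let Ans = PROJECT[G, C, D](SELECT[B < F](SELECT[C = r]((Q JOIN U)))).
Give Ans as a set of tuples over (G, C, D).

{(1, r, n), (16, r, v), (29, r, p), (36, r, w), (39, r, y)}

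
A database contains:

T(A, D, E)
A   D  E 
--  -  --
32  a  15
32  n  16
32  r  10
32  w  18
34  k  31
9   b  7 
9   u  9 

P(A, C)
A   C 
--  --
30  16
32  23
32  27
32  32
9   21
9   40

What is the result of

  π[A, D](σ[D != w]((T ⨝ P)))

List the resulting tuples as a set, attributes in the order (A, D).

T ⋈ P (natural join on A): {(32, a, 15, 23), (32, a, 15, 27), (32, a, 15, 32), (32, n, 16, 23), (32, n, 16, 27), (32, n, 16, 32), (32, r, 10, 23), (32, r, 10, 27), (32, r, 10, 32), (32, w, 18, 23), (32, w, 18, 27), (32, w, 18, 32), (9, b, 7, 21), (9, b, 7, 40), (9, u, 9, 21), (9, u, 9, 40)}
Apply σ_{D != w}; surviving tuples: {(32, a, 15, 23), (32, a, 15, 27), (32, a, 15, 32), (32, n, 16, 23), (32, n, 16, 27), (32, n, 16, 32), (32, r, 10, 23), (32, r, 10, 27), (32, r, 10, 32), (9, b, 7, 21), (9, b, 7, 40), (9, u, 9, 21), (9, u, 9, 40)}
Projecting to A, D (8 duplicate(s) eliminated): {(32, a), (32, n), (32, r), (9, b), (9, u)}

{(32, a), (32, n), (32, r), (9, b), (9, u)}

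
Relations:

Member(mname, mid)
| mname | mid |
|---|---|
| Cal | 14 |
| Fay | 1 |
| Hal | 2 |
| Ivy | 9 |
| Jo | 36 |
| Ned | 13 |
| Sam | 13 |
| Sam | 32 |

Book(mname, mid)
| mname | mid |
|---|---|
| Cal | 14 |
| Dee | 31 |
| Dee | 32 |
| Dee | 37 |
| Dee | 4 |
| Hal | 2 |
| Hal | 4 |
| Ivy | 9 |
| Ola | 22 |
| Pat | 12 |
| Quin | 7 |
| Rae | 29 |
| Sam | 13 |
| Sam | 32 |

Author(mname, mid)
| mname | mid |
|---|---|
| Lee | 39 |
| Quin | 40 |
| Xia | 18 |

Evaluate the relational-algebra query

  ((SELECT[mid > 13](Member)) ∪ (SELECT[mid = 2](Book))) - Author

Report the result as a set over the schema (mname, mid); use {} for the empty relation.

{(Cal, 14), (Hal, 2), (Jo, 36), (Sam, 32)}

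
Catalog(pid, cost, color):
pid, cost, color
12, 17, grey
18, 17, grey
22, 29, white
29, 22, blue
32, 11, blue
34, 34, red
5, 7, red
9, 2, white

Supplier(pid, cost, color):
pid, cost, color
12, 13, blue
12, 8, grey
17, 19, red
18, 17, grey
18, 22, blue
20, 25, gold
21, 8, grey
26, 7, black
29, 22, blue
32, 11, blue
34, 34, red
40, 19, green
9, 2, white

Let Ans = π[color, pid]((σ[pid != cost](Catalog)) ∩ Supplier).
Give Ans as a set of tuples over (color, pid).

{(blue, 29), (blue, 32), (grey, 18), (white, 9)}

Filtering on pid != cost leaves {(12, 17, grey), (18, 17, grey), (22, 29, white), (29, 22, blue), (32, 11, blue), (5, 7, red), (9, 2, white)}.
Set intersection of the two operands is {(18, 17, grey), (29, 22, blue), (32, 11, blue), (9, 2, white)}.
Projecting to color, pid: {(blue, 29), (blue, 32), (grey, 18), (white, 9)}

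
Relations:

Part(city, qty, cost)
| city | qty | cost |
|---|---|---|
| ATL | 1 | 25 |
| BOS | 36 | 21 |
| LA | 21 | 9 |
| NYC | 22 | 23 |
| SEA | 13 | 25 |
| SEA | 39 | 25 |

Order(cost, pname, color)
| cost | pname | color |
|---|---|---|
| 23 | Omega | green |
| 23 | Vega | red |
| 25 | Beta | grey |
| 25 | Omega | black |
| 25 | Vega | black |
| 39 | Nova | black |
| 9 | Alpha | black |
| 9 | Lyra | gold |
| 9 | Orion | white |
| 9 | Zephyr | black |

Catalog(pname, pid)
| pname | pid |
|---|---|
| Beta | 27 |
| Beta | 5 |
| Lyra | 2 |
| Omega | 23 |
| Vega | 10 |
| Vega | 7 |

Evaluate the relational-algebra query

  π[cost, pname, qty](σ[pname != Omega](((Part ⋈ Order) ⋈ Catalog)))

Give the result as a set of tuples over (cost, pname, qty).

{(23, Vega, 22), (25, Beta, 1), (25, Beta, 13), (25, Beta, 39), (25, Vega, 1), (25, Vega, 13), (25, Vega, 39), (9, Lyra, 21)}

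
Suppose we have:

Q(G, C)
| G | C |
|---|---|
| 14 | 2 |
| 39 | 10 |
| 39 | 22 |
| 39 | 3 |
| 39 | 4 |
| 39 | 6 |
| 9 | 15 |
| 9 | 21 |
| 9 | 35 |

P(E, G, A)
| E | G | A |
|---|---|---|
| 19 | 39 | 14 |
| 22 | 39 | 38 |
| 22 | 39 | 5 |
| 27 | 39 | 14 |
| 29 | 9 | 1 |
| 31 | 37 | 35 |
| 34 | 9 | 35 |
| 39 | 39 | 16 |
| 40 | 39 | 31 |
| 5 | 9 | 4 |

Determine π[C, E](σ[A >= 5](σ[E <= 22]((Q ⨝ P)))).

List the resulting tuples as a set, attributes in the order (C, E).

{(10, 19), (10, 22), (22, 19), (22, 22), (3, 19), (3, 22), (4, 19), (4, 22), (6, 19), (6, 22)}

Q ⋈ P (natural join on G): {(39, 10, 19, 14), (39, 10, 22, 38), (39, 10, 22, 5), (39, 10, 27, 14), (39, 10, 39, 16), (39, 10, 40, 31), (39, 22, 19, 14), (39, 22, 22, 38), (39, 22, 22, 5), (39, 22, 27, 14), (39, 22, 39, 16), (39, 22, 40, 31), (39, 3, 19, 14), (39, 3, 22, 38), (39, 3, 22, 5), (39, 3, 27, 14), (39, 3, 39, 16), (39, 3, 40, 31), (39, 4, 19, 14), (39, 4, 22, 38), (39, 4, 22, 5), (39, 4, 27, 14), (39, 4, 39, 16), (39, 4, 40, 31), (39, 6, 19, 14), (39, 6, 22, 38), (39, 6, 22, 5), (39, 6, 27, 14), (39, 6, 39, 16), (39, 6, 40, 31), (9, 15, 29, 1), (9, 15, 34, 35), (9, 15, 5, 4), (9, 21, 29, 1), (9, 21, 34, 35), (9, 21, 5, 4), (9, 35, 29, 1), (9, 35, 34, 35), (9, 35, 5, 4)}
Filtering on E <= 22 leaves {(39, 10, 19, 14), (39, 10, 22, 38), (39, 10, 22, 5), (39, 22, 19, 14), (39, 22, 22, 38), (39, 22, 22, 5), (39, 3, 19, 14), (39, 3, 22, 38), (39, 3, 22, 5), (39, 4, 19, 14), (39, 4, 22, 38), (39, 4, 22, 5), (39, 6, 19, 14), (39, 6, 22, 38), (39, 6, 22, 5), (9, 15, 5, 4), (9, 21, 5, 4), (9, 35, 5, 4)}.
Filtering on A >= 5 leaves {(39, 10, 19, 14), (39, 10, 22, 38), (39, 10, 22, 5), (39, 22, 19, 14), (39, 22, 22, 38), (39, 22, 22, 5), (39, 3, 19, 14), (39, 3, 22, 38), (39, 3, 22, 5), (39, 4, 19, 14), (39, 4, 22, 38), (39, 4, 22, 5), (39, 6, 19, 14), (39, 6, 22, 38), (39, 6, 22, 5)}.
Keep only column(s) C, E (5 duplicate(s) eliminated): {(10, 19), (10, 22), (22, 19), (22, 22), (3, 19), (3, 22), (4, 19), (4, 22), (6, 19), (6, 22)}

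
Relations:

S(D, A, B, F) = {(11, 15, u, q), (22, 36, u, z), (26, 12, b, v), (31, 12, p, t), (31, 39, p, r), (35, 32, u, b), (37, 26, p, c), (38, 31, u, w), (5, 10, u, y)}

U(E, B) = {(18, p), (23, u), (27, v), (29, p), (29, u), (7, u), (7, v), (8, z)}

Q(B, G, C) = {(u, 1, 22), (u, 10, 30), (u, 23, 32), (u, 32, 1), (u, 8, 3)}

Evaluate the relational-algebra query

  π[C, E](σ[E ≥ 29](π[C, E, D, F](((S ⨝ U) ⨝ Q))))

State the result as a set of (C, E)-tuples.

{(1, 29), (22, 29), (3, 29), (30, 29), (32, 29)}

S ⋈ U (natural join on B): {(11, 15, u, q, 23), (11, 15, u, q, 29), (11, 15, u, q, 7), (22, 36, u, z, 23), (22, 36, u, z, 29), (22, 36, u, z, 7), (31, 12, p, t, 18), (31, 12, p, t, 29), (31, 39, p, r, 18), (31, 39, p, r, 29), (35, 32, u, b, 23), (35, 32, u, b, 29), (35, 32, u, b, 7), (37, 26, p, c, 18), (37, 26, p, c, 29), (38, 31, u, w, 23), (38, 31, u, w, 29), (38, 31, u, w, 7), (5, 10, u, y, 23), (5, 10, u, y, 29), (5, 10, u, y, 7)}
(S ⨝ U) ⋈ Q (natural join on B): {(11, 15, u, q, 23, 1, 22), (11, 15, u, q, 23, 10, 30), (11, 15, u, q, 23, 23, 32), (11, 15, u, q, 23, 32, 1), (11, 15, u, q, 23, 8, 3), (11, 15, u, q, 29, 1, 22), (11, 15, u, q, 29, 10, 30), (11, 15, u, q, 29, 23, 32), (11, 15, u, q, 29, 32, 1), (11, 15, u, q, 29, 8, 3), (11, 15, u, q, 7, 1, 22), (11, 15, u, q, 7, 10, 30), (11, 15, u, q, 7, 23, 32), (11, 15, u, q, 7, 32, 1), (11, 15, u, q, 7, 8, 3), (22, 36, u, z, 23, 1, 22), (22, 36, u, z, 23, 10, 30), (22, 36, u, z, 23, 23, 32), (22, 36, u, z, 23, 32, 1), (22, 36, u, z, 23, 8, 3), (22, 36, u, z, 29, 1, 22), (22, 36, u, z, 29, 10, 30), (22, 36, u, z, 29, 23, 32), (22, 36, u, z, 29, 32, 1), (22, 36, u, z, 29, 8, 3), (22, 36, u, z, 7, 1, 22), (22, 36, u, z, 7, 10, 30), (22, 36, u, z, 7, 23, 32), (22, 36, u, z, 7, 32, 1), (22, 36, u, z, 7, 8, 3), (35, 32, u, b, 23, 1, 22), (35, 32, u, b, 23, 10, 30), (35, 32, u, b, 23, 23, 32), (35, 32, u, b, 23, 32, 1), (35, 32, u, b, 23, 8, 3), (35, 32, u, b, 29, 1, 22), (35, 32, u, b, 29, 10, 30), (35, 32, u, b, 29, 23, 32), (35, 32, u, b, 29, 32, 1), (35, 32, u, b, 29, 8, 3), (35, 32, u, b, 7, 1, 22), (35, 32, u, b, 7, 10, 30), (35, 32, u, b, 7, 23, 32), (35, 32, u, b, 7, 32, 1), (35, 32, u, b, 7, 8, 3), (38, 31, u, w, 23, 1, 22), (38, 31, u, w, 23, 10, 30), (38, 31, u, w, 23, 23, 32), (38, 31, u, w, 23, 32, 1), (38, 31, u, w, 23, 8, 3), (38, 31, u, w, 29, 1, 22), (38, 31, u, w, 29, 10, 30), (38, 31, u, w, 29, 23, 32), (38, 31, u, w, 29, 32, 1), (38, 31, u, w, 29, 8, 3), (38, 31, u, w, 7, 1, 22), (38, 31, u, w, 7, 10, 30), (38, 31, u, w, 7, 23, 32), (38, 31, u, w, 7, 32, 1), (38, 31, u, w, 7, 8, 3), (5, 10, u, y, 23, 1, 22), (5, 10, u, y, 23, 10, 30), (5, 10, u, y, 23, 23, 32), (5, 10, u, y, 23, 32, 1), (5, 10, u, y, 23, 8, 3), (5, 10, u, y, 29, 1, 22), (5, 10, u, y, 29, 10, 30), (5, 10, u, y, 29, 23, 32), (5, 10, u, y, 29, 32, 1), (5, 10, u, y, 29, 8, 3), (5, 10, u, y, 7, 1, 22), (5, 10, u, y, 7, 10, 30), (5, 10, u, y, 7, 23, 32), (5, 10, u, y, 7, 32, 1), (5, 10, u, y, 7, 8, 3)}
Projecting to C, E, D, F: {(1, 23, 11, q), (1, 23, 22, z), (1, 23, 35, b), (1, 23, 38, w), (1, 23, 5, y), (1, 29, 11, q), (1, 29, 22, z), (1, 29, 35, b), (1, 29, 38, w), (1, 29, 5, y), (1, 7, 11, q), (1, 7, 22, z), (1, 7, 35, b), (1, 7, 38, w), (1, 7, 5, y), (22, 23, 11, q), (22, 23, 22, z), (22, 23, 35, b), (22, 23, 38, w), (22, 23, 5, y), (22, 29, 11, q), (22, 29, 22, z), (22, 29, 35, b), (22, 29, 38, w), (22, 29, 5, y), (22, 7, 11, q), (22, 7, 22, z), (22, 7, 35, b), (22, 7, 38, w), (22, 7, 5, y), (3, 23, 11, q), (3, 23, 22, z), (3, 23, 35, b), (3, 23, 38, w), (3, 23, 5, y), (3, 29, 11, q), (3, 29, 22, z), (3, 29, 35, b), (3, 29, 38, w), (3, 29, 5, y), (3, 7, 11, q), (3, 7, 22, z), (3, 7, 35, b), (3, 7, 38, w), (3, 7, 5, y), (30, 23, 11, q), (30, 23, 22, z), (30, 23, 35, b), (30, 23, 38, w), (30, 23, 5, y), (30, 29, 11, q), (30, 29, 22, z), (30, 29, 35, b), (30, 29, 38, w), (30, 29, 5, y), (30, 7, 11, q), (30, 7, 22, z), (30, 7, 35, b), (30, 7, 38, w), (30, 7, 5, y), (32, 23, 11, q), (32, 23, 22, z), (32, 23, 35, b), (32, 23, 38, w), (32, 23, 5, y), (32, 29, 11, q), (32, 29, 22, z), (32, 29, 35, b), (32, 29, 38, w), (32, 29, 5, y), (32, 7, 11, q), (32, 7, 22, z), (32, 7, 35, b), (32, 7, 38, w), (32, 7, 5, y)}
Filtering on E ≥ 29 leaves {(1, 29, 11, q), (1, 29, 22, z), (1, 29, 35, b), (1, 29, 38, w), (1, 29, 5, y), (22, 29, 11, q), (22, 29, 22, z), (22, 29, 35, b), (22, 29, 38, w), (22, 29, 5, y), (3, 29, 11, q), (3, 29, 22, z), (3, 29, 35, b), (3, 29, 38, w), (3, 29, 5, y), (30, 29, 11, q), (30, 29, 22, z), (30, 29, 35, b), (30, 29, 38, w), (30, 29, 5, y), (32, 29, 11, q), (32, 29, 22, z), (32, 29, 35, b), (32, 29, 38, w), (32, 29, 5, y)}.
Projecting to C, E (20 duplicate(s) eliminated): {(1, 29), (22, 29), (3, 29), (30, 29), (32, 29)}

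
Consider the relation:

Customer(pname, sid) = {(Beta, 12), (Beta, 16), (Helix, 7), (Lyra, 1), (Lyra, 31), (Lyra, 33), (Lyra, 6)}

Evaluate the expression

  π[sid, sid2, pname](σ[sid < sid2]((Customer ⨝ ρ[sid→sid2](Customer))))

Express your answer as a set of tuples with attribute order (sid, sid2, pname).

{(1, 31, Lyra), (1, 33, Lyra), (1, 6, Lyra), (12, 16, Beta), (31, 33, Lyra), (6, 31, Lyra), (6, 33, Lyra)}

ρ[sid→sid2]: schema becomes (pname, sid2); tuples unchanged.
Joining Customer and ρ[sid→sid2](Customer) on pname yields {(Beta, 12, 12), (Beta, 12, 16), (Beta, 16, 12), (Beta, 16, 16), (Helix, 7, 7), (Lyra, 1, 1), (Lyra, 1, 31), (Lyra, 1, 33), (Lyra, 1, 6), (Lyra, 31, 1), (Lyra, 31, 31), (Lyra, 31, 33), (Lyra, 31, 6), (Lyra, 33, 1), (Lyra, 33, 31), (Lyra, 33, 33), (Lyra, 33, 6), (Lyra, 6, 1), (Lyra, 6, 31), (Lyra, 6, 33), (Lyra, 6, 6)}.
σ[sid < sid2]: keep tuples satisfying sid < sid2 → {(Beta, 12, 16), (Lyra, 1, 31), (Lyra, 1, 33), (Lyra, 1, 6), (Lyra, 31, 33), (Lyra, 6, 31), (Lyra, 6, 33)}
π_{sid, sid2, pname} gives {(1, 31, Lyra), (1, 33, Lyra), (1, 6, Lyra), (12, 16, Beta), (31, 33, Lyra), (6, 31, Lyra), (6, 33, Lyra)}.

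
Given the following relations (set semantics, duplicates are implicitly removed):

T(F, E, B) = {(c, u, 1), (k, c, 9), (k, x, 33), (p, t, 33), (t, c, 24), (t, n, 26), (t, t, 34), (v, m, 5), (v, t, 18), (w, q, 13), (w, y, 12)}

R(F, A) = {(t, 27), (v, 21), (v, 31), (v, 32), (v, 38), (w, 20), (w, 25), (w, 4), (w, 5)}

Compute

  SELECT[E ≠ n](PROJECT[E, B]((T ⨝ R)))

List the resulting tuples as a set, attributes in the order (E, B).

Joining T and R on F yields {(t, c, 24, 27), (t, n, 26, 27), (t, t, 34, 27), (v, m, 5, 21), (v, m, 5, 31), (v, m, 5, 32), (v, m, 5, 38), (v, t, 18, 21), (v, t, 18, 31), (v, t, 18, 32), (v, t, 18, 38), (w, q, 13, 20), (w, q, 13, 25), (w, q, 13, 4), (w, q, 13, 5), (w, y, 12, 20), (w, y, 12, 25), (w, y, 12, 4), (w, y, 12, 5)}.
Projecting to E, B (12 duplicate(s) eliminated): {(c, 24), (m, 5), (n, 26), (q, 13), (t, 18), (t, 34), (y, 12)}
Selection E ≠ n: {(c, 24), (m, 5), (q, 13), (t, 18), (t, 34), (y, 12)}

{(c, 24), (m, 5), (q, 13), (t, 18), (t, 34), (y, 12)}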